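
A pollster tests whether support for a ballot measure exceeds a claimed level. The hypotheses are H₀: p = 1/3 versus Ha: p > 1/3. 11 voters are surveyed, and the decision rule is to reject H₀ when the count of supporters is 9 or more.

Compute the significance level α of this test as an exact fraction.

Under H₀, X ~ Binomial(11, 1/3), and α = P(X ≥ 9).
P(X ≥ 9) = Σ_{j=9}^{11} C(11,j)·(1/3)^j·(2/3)^{11-j} = 1/729.

1/729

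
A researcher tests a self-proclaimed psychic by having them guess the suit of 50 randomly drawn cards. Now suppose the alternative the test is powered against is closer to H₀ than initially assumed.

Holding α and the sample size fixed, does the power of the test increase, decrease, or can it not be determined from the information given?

A smaller departure from H₀ means the test statistic under Ha is distributed closer to where it would be under H₀; rejection becomes less likely.
Since power = 1 − β and β increases, power decreases.

It decreases.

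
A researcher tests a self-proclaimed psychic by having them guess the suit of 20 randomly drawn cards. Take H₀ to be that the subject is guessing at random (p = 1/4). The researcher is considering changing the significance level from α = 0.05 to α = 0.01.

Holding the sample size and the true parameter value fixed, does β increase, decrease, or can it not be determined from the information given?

It increases.

A smaller α moves the rejection region further into the tail. With the alternative true, more outcomes now fall outside the rejection region, so failing to reject becomes more likely.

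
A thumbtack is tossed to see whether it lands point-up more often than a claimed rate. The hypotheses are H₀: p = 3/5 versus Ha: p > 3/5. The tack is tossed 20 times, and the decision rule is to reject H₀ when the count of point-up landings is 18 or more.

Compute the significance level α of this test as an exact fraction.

The Type I error probability is α = P(K ≥ 18) computed under H₀, where K ~ Binomial(20, 3/5).
Summing C(20,j)(3/5)^j(2/5)^{20−j} for j = 18,…,20 gives 344416814721/95367431640625.

344416814721/95367431640625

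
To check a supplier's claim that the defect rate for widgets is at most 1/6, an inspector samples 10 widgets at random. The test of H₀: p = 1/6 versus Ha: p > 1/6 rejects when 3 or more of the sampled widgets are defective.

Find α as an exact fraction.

566299/2519424

Under H₀, K ~ Binomial(10, 1/6); the Type I error rate is P(K ≥ 3).
Computing the lower-tail complement: 1 − 1953125/2519424 = 566299/2519424.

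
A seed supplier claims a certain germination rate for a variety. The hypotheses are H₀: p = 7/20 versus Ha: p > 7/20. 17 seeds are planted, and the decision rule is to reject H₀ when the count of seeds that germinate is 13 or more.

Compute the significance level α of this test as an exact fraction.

α = P(reject H₀ | H₀ true) = P(S ≥ 13 | p = 7/20), with S ~ Binomial(17, 7/20).
Summing C(17,j)(7/20)^j(13/20)^{17−j} for j = 13,…,17 gives 192899528156639731/327680000000000000000.

192899528156639731/327680000000000000000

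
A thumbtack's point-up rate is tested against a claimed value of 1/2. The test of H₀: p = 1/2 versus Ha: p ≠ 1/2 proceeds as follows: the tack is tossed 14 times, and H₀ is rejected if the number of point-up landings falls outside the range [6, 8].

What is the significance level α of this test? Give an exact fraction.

3473/8192

α = P(K ≤ 5 or K ≥ 9 | p = 1/2), K ~ Binomial(14, 1/2).
Each tail has probability (1 + 14 + 91 + 364 + 1001 + 2002)/16384; doubling gives α = 6946/16384 = 3473/8192.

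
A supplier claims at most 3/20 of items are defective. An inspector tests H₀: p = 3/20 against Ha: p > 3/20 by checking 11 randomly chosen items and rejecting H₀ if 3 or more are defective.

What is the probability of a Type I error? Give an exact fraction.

9059861222307/40960000000000

Under H₀, X ~ Binomial(11, 3/20); the Type I error rate is P(X ≥ 3).
α = 1 − P(X ≤ 2) = 1 − 31900138777693/40960000000000 = 9059861222307/40960000000000.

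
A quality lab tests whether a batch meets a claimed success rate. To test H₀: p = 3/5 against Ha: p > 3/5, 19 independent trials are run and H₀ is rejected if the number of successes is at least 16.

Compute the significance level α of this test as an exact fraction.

α = P(reject H₀ | H₀ true) = P(K ≥ 16 | p = 3/5), with K ~ Binomial(19, 3/5).
Summing C(19,j)(3/5)^j(2/5)^{19−j} for j = 16,…,19 gives 437914292733/19073486328125.

437914292733/19073486328125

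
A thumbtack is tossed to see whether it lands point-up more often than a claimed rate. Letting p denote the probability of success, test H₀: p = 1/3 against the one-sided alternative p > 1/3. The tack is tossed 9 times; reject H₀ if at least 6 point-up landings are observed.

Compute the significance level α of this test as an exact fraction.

835/19683

Under H₀, S ~ Binomial(9, 1/3), and α = P(S ≥ 6).
P(S ≥ 6) = Σ_{j=6}^{9} C(9,j)·(1/3)^j·(2/3)^{9-j} = 835/19683.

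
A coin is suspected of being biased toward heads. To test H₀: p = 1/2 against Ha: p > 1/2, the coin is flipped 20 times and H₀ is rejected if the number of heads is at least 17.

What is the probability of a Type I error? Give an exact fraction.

1351/1048576

Under H₀, X ~ Binomial(20, 1/2), and α = P(X ≥ 17).
That's C(20,17) + C(20,18) + C(20,19) + C(20,20) over 2^20, i.e. (1140 + 190 + 20 + 1)/1048576 = 1351/1048576.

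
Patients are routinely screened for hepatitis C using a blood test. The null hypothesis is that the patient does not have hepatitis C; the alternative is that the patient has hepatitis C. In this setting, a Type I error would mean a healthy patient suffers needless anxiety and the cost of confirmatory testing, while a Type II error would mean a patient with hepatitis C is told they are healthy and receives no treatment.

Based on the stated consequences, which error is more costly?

The Type II consequence (a patient with hepatitis C is told they are healthy and receives no treatment) is more severe than the Type I consequence (a healthy patient suffers needless anxiety and the cost of confirmatory testing).

Type II error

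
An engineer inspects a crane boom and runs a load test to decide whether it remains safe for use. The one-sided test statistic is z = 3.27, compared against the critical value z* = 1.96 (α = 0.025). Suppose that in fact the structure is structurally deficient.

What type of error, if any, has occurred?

The conventional null hypothesis is that the structure meets the required load capacity (safe).
Since z = 3.27 > z* = 1.96, H₀ is rejected.
H₀ is false (actually the structure is structurally deficient).
The decision matches the true state — no error.

Neither — the decision is correct.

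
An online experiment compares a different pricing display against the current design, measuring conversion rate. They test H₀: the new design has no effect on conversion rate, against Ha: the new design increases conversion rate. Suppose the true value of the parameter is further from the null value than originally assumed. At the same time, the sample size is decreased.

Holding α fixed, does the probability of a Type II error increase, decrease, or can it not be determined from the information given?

The first change alone would make β decrease; the second alone would make β increase. Which effect dominates depends on the magnitudes, which are not given.

Cannot be determined from the information given.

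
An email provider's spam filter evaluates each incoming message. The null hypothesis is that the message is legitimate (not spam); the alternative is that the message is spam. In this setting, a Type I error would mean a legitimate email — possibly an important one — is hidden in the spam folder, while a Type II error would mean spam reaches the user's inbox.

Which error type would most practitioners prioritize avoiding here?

The Type I consequence (a legitimate email — possibly an important one — is hidden in the spam folder) is more severe than the Type II consequence (spam reaches the user's inbox).

Type I error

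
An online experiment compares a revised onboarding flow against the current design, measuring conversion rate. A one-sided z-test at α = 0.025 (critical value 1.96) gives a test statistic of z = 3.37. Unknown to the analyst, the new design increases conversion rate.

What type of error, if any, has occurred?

No error (correct decision).

The conventional null hypothesis is that the new design has no effect on conversion rate.
Since z = 3.37 > z* = 1.96, H₀ is rejected.
H₀ is false (actually the new design increases conversion rate).
The decision matches the true state — no error.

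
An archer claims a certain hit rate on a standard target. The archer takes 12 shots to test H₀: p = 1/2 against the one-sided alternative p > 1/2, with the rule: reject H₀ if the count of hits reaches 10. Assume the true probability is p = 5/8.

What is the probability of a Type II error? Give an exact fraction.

60916742361/68719476736

Under the alternative p = 5/8, K ~ Binomial(12, 5/8); β is the probability the test does not reject, P(K < 10).
Summing C(12,j)·(5/8)^j·(3/8)^{12-j} for j = 0..9 gives 60916742361/68719476736.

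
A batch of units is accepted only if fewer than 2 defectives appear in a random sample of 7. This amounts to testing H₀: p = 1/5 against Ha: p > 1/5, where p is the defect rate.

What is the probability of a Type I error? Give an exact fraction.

The significance level is the probability, assuming p = 1/5, of seeing 2 or more defectives in 7 draws.
Computing the lower-tail complement: 1 − 45056/78125 = 33069/78125.

33069/78125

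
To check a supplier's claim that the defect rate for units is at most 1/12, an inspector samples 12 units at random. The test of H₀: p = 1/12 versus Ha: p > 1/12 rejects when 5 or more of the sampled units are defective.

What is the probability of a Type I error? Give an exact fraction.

2867643737/1486016741376

The significance level is the probability, assuming p = 1/12, of seeing 5 or more defectives in 12 draws.
α = 1 − P(X ≤ 4) = 1 − 1483149097639/1486016741376 = 2867643737/1486016741376.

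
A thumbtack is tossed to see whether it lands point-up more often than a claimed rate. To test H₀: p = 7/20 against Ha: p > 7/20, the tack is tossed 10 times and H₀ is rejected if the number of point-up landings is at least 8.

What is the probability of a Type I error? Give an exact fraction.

The Type I error probability is α = P(K ≥ 8) computed under H₀, where K ~ Binomial(10, 7/20).
Adding the binomial terms for j = 8 through 10 with p = 7/20 yields 12342438941/2560000000000.

12342438941/2560000000000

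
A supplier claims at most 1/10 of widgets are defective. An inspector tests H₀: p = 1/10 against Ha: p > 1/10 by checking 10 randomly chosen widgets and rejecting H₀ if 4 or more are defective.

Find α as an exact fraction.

α = P(reject H₀ | H₀ true) = P(Y ≥ 4 | p = 1/10), Y ~ Binomial(10, 1/10).
Via the complement, α = 1 − Σ_{j=0}^{3} C(10,j)(1/10)^j(9/10)^{10-j} = 7996999/625000000.

7996999/625000000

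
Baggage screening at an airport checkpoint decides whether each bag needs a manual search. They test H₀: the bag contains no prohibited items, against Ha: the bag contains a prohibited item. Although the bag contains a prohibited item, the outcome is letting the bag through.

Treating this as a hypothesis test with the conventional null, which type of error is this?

Type II error

'Letting the bag through' corresponds to failing to reject H₀.
H₀ was not rejected but H₀ is false — a Type II error (false negative).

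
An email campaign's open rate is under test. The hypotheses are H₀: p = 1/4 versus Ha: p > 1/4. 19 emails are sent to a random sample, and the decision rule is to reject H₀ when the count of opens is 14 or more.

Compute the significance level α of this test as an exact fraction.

The Type I error probability is α = P(S ≥ 14) computed under H₀, where S ~ Binomial(19, 1/4).
P(S ≥ 14) = Σ_{j=14}^{19} C(19,j)·(1/4)^j·(3/4)^{19-j} = 395915/34359738368.

395915/34359738368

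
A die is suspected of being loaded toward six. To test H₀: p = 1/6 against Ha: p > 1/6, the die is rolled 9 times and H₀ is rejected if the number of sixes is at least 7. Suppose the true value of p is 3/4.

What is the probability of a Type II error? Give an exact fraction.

A Type II error is failing to reject when Ha holds: with p = 3/4, β = P(K ≤ 6).
Summing C(9,j)·(3/4)^j·(1/4)^{9-j} for j = 0..6 gives 13085/32768.

13085/32768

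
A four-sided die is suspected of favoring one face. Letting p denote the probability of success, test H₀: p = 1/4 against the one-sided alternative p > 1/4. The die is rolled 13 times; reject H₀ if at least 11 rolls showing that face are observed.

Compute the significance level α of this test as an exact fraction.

Under H₀, X ~ Binomial(13, 1/4), and α = P(X ≥ 11).
Summing C(13,j)(1/4)^j(3/4)^{13−j} for j = 11,…,13 gives 371/33554432.

371/33554432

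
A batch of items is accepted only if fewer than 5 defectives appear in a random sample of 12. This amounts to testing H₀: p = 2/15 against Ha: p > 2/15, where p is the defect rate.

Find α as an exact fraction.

Under H₀, K ~ Binomial(12, 2/15); the Type I error rate is P(K ≥ 5).
α = 1 − P(K ≤ 4) = 1 − 8521938842287/8649755859375 = 127817017088/8649755859375.

127817017088/8649755859375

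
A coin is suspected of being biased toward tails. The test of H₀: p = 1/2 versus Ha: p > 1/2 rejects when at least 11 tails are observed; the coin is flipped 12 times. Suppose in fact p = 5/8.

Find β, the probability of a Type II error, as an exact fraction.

66717523611/68719476736

β = P(fail to reject H₀ | Ha true) = P(Y ≤ 10 | p = 5/8), Y ~ Binomial(12, 5/8).
Adding the binomial probabilities P(Y=0)+…+P(Y=10) at p = 5/8 gives 66717523611/68719476736.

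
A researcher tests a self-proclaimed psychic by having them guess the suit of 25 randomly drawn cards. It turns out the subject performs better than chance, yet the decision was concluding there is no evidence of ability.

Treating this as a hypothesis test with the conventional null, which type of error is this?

Type II error

The null hypothesis here is that the subject is guessing at random (p = 1/4).
'Concluding there is no evidence of ability' corresponds to failing to reject H₀.
H₀ was not rejected but H₀ is false — a Type II error (false negative).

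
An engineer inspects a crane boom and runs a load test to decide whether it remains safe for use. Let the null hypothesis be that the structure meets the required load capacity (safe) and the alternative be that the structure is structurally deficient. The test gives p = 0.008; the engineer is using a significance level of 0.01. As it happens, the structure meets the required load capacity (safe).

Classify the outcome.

Since p = 0.008 < α = 0.01, H₀ is rejected.
H₀ is true (actually the structure meets the required load capacity (safe)).
Rejecting a true H₀ is a Type I error.

Type I error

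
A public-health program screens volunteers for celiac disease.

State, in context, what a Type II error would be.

A Type II error would mean concluding that the patient does not have celiac disease (or at least failing to establish that the patient has celiac disease) when in fact the patient has celiac disease.

With the conventional null hypothesis that the patient does not have celiac disease:
A Type II error is failing to reject H₀ when H₀ is false.
Here that means clearing the patient as negative when actually the patient has celiac disease.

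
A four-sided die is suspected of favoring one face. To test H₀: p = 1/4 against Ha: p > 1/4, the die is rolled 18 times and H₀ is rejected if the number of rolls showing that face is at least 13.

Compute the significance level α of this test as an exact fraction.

588337/17179869184

Under H₀, K ~ Binomial(18, 1/4), and α = P(K ≥ 13).
Summing C(18,j)(1/4)^j(3/4)^{18−j} for j = 13,…,18 gives 588337/17179869184.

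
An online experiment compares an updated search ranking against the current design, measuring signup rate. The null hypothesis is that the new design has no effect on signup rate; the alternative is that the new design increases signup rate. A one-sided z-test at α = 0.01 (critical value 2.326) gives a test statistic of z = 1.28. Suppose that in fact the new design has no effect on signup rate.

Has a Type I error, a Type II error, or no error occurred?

Since z = 1.28 ≤ z* = 2.326, H₀ is not rejected.
H₀ is true (actually the new design has no effect on signup rate).
The decision matches the true state — no error.

No error (correct decision).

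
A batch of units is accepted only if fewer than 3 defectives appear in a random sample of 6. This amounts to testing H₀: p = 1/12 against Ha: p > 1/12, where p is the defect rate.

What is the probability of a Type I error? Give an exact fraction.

14251/1492992

The significance level is the probability, assuming p = 1/12, of seeing 3 or more defectives in 6 draws.
Computing the lower-tail complement: 1 − 1478741/1492992 = 14251/1492992.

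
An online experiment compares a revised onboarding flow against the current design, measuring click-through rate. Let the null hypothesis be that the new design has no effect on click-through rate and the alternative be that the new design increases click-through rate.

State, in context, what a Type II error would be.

A Type II error would mean concluding that the new design has no effect on click-through rate (or at least failing to establish that the new design increases click-through rate) when in fact the new design increases click-through rate.

A Type II error is failing to reject H₀ when H₀ is false.
Here that means keeping the current design when actually the new design increases click-through rate.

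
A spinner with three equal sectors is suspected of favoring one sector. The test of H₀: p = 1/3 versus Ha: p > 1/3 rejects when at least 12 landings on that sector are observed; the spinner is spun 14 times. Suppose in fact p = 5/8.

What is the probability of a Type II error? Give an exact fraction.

β = P(fail to reject H₀ | Ha true) = P(X ≤ 11 | p = 5/8), X ~ Binomial(14, 5/8).
Adding the binomial probabilities P(X=0)+…+P(X=11) at p = 5/8 gives 2070361146177/2199023255552.

2070361146177/2199023255552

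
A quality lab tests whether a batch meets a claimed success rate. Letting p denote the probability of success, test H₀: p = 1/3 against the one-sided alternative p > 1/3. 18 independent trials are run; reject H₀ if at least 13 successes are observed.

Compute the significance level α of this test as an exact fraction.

330313/387420489

α = P(reject H₀ | H₀ true) = P(X ≥ 13 | p = 1/3), with X ~ Binomial(18, 1/3).
P(X ≥ 13) = Σ_{j=13}^{18} C(18,j)·(1/3)^j·(2/3)^{18-j} = 330313/387420489.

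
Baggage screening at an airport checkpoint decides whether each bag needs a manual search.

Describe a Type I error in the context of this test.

A Type I error would mean concluding that the bag contains a prohibited item when in fact the bag contains no prohibited items.

With the conventional null hypothesis that the bag contains no prohibited items:
A Type I error is rejecting H₀ when H₀ is true.
Here that means flagging the bag for a manual search when actually the bag contains no prohibited items.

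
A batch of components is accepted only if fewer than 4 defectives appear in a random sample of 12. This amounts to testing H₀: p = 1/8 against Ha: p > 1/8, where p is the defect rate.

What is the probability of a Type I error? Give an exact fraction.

The significance level is the probability, assuming p = 1/8, of seeing 4 or more defectives in 12 draws.
α = 1 − P(X ≤ 3) = 1 − 65090368091/68719476736 = 3629108645/68719476736.

3629108645/68719476736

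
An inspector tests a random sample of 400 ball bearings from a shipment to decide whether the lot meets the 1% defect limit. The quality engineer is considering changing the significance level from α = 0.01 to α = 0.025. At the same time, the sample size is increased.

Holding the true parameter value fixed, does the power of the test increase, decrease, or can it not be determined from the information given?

It increases.

A larger α widens the rejection region, so when the alternative is true more outcomes lead to rejection — failing to reject becomes less likely. A larger sample reduces the standard error, pulling the sampling distribution under Ha further from the non-rejection region. Both changes push β in the same direction.
Since power = 1 − β and β decreases, power increases.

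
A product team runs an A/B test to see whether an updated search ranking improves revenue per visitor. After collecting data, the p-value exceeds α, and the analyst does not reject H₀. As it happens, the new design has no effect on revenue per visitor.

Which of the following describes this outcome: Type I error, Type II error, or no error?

The conventional null hypothesis here is that the new design has no effect on revenue per visitor.
The test retained a true H₀ — the decision matches the true state.

No error — this is a correct decision.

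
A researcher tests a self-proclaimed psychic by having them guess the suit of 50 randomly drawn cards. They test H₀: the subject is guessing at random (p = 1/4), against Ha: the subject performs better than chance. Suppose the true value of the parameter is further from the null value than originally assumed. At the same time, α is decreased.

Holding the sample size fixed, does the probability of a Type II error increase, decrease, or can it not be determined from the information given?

The first change alone would make β decrease; the second alone would make β increase. Which effect dominates depends on the magnitudes, which are not given.

Cannot be determined from the information given.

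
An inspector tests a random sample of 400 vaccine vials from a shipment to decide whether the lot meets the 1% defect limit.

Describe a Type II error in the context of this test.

With the conventional null hypothesis that the lot's defect rate is 1% (within specification):
A Type II error is failing to reject H₀ when H₀ is false.
Here that means accepting the lot and shipping it when actually the lot's defect rate exceeds 1%.

A Type II error would mean concluding that the lot's defect rate is 1% (within specification) (or at least failing to establish that the lot's defect rate exceeds 1%) when in fact the lot's defect rate exceeds 1%.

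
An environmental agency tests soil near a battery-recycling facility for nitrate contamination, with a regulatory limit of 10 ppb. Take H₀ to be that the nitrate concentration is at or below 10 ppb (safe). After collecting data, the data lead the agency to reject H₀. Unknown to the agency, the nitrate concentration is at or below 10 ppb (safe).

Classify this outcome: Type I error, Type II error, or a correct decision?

Type I error

H₀ was rejected, but H₀ is actually true.
Rejecting a true null hypothesis is a Type I error (false positive).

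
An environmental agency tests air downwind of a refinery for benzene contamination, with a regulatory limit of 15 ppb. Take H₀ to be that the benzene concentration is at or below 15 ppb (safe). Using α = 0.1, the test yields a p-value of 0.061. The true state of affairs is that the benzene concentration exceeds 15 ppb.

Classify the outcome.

No error — this is a correct decision.

Since p = 0.061 < α = 0.1, H₀ is rejected.
H₀ is false (actually the benzene concentration exceeds 15 ppb).
The decision matches the true state — no error.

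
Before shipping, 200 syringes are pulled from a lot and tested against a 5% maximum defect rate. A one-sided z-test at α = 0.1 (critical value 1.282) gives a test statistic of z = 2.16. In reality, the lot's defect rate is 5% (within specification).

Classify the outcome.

Type I error

The conventional null hypothesis is that the lot's defect rate is 5% (within specification).
Since z = 2.16 > z* = 1.282, H₀ is rejected.
H₀ is true (actually the lot's defect rate is 5% (within specification)).
Rejecting a true H₀ is a Type I error.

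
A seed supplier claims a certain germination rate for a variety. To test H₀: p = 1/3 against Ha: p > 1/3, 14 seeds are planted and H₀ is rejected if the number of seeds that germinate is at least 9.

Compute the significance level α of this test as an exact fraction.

Under H₀, Y ~ Binomial(14, 1/3), and α = P(Y ≥ 9).
Summing C(14,j)(1/3)^j(2/3)^{14−j} for j = 9,…,14 gives 9265/531441.

9265/531441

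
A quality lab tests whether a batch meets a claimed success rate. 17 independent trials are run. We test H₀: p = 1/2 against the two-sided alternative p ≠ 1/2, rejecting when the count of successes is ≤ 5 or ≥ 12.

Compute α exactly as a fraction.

4701/32768

Under H₀, X ~ Binomial(17, 1/2); α is the probability of landing in either tail, P(X ≤ 5) + P(X ≥ 12).
The two tails are symmetric, so α = 2·(1 + 17 + 136 + 680 + 2380 + 6188)/2^17 = 18804/131072 = 4701/32768.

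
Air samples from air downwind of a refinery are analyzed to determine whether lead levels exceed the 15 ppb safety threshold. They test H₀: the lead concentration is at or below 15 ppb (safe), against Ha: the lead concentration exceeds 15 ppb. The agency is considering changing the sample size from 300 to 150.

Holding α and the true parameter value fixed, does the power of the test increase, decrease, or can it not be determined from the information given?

It decreases.

A smaller sample increases the standard error, so the sampling distributions under H₀ and Ha overlap more.
Since power = 1 − β and β increases, power decreases.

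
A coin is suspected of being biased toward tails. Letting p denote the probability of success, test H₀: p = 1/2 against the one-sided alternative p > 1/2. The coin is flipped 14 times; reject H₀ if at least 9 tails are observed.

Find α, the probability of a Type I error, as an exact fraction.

3473/16384

Under H₀, Y ~ Binomial(14, 1/2), and α = P(Y ≥ 9).
Summing the upper tail: (2002 + 1001 + 364 + 91 + 14 + 1) / 2^14 = 3473/16384.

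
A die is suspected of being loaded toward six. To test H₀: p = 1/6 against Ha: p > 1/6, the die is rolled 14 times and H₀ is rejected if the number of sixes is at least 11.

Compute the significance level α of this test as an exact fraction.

23923/39182082048

Under H₀, X ~ Binomial(14, 1/6), and α = P(X ≥ 11).
Summing C(14,j)(1/6)^j(5/6)^{14−j} for j = 11,…,14 gives 23923/39182082048.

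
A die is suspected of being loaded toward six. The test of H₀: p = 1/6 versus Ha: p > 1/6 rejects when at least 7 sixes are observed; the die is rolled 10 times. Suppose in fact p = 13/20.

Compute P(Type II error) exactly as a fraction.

β = P(fail to reject H₀ | Ha true) = P(Y ≤ 6 | p = 13/20), Y ~ Binomial(10, 13/20).
Summing C(10,j)·(13/20)^j·(7/20)^{10-j} for j = 0..6 gives 1244602838129/2560000000000.

1244602838129/2560000000000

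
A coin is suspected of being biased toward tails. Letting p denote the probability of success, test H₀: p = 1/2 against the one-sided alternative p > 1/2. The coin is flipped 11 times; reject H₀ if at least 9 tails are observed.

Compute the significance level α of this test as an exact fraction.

67/2048

α = P(reject H₀ | H₀ true) = P(X ≥ 9 | p = 1/2), with X ~ Binomial(11, 1/2).
P(X ≥ 9) = [C(11,9) + C(11,10) + C(11,11)] / 2^11 = (55 + 11 + 1) / 2048 = 67/2048.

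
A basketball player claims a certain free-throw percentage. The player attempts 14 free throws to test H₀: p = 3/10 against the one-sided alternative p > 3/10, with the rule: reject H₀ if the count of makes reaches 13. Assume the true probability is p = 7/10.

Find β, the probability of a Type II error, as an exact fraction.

Under the alternative p = 7/10, S ~ Binomial(14, 7/10); β is the probability the test does not reject, P(S < 13).
Adding the binomial probabilities P(S=0)+…+P(S=12) at p = 7/10 gives 95252438490057/100000000000000.

95252438490057/100000000000000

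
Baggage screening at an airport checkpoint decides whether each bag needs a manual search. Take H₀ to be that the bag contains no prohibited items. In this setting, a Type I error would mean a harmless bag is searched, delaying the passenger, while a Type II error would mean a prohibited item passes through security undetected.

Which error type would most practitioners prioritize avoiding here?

Type II error

The Type II consequence (a prohibited item passes through security undetected) is more severe than the Type I consequence (a harmless bag is searched, delaying the passenger).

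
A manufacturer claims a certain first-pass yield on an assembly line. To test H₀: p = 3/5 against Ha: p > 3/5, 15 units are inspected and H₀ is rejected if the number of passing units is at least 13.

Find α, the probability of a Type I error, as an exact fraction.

827453637/30517578125

The Type I error probability is α = P(Y ≥ 13) computed under H₀, where Y ~ Binomial(15, 3/5).
Summing C(15,j)(3/5)^j(2/5)^{15−j} for j = 13,…,15 gives 827453637/30517578125.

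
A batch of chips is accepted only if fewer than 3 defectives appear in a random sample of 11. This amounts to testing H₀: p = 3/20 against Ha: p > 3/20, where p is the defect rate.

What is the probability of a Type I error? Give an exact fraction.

9059861222307/40960000000000

The significance level is the probability, assuming p = 3/20, of seeing 3 or more defectives in 11 draws.
Via the complement, α = 1 − Σ_{j=0}^{2} C(11,j)(3/20)^j(17/20)^{11-j} = 9059861222307/40960000000000.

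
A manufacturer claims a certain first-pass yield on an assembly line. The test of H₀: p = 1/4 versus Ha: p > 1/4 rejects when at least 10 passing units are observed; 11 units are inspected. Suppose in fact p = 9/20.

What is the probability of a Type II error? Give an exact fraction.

β = P(fail to reject H₀ | Ha true) = P(K ≤ 9 | p = 9/20), K ~ Binomial(11, 9/20).
Equivalently, β = 1 − P(K ≥ 10) = 20434671802787/20480000000000.

20434671802787/20480000000000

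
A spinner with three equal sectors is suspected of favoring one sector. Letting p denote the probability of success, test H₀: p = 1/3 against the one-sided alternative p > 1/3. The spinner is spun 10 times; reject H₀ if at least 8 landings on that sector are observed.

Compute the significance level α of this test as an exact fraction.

67/19683

The Type I error probability is α = P(Y ≥ 8) computed under H₀, where Y ~ Binomial(10, 1/3).
Summing C(10,j)(1/3)^j(2/3)^{10−j} for j = 8,…,10 gives 67/19683.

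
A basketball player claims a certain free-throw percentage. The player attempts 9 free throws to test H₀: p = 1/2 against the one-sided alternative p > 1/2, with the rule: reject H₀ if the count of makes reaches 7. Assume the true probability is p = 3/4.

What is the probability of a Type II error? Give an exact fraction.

A Type II error is failing to reject when Ha holds: with p = 3/4, β = P(Y ≤ 6).
Adding the binomial probabilities P(Y=0)+…+P(Y=6) at p = 3/4 gives 13085/32768.

13085/32768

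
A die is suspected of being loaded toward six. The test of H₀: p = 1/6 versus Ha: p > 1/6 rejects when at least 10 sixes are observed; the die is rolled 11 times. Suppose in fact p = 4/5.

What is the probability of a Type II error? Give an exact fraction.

6619897/9765625

A Type II error is failing to reject when Ha holds: with p = 4/5, β = P(X ≤ 9).
Adding the binomial probabilities P(X=0)+…+P(X=9) at p = 4/5 gives 6619897/9765625.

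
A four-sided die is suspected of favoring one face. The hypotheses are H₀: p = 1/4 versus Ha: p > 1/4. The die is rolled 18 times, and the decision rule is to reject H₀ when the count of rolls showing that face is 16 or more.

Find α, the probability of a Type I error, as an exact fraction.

Under H₀, Y ~ Binomial(18, 1/4), and α = P(Y ≥ 16).
Summing C(18,j)(1/4)^j(3/4)^{18−j} for j = 16,…,18 gives 179/8589934592.

179/8589934592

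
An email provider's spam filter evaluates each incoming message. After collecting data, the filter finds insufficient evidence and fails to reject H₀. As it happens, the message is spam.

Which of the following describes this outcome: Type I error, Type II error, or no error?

The conventional null hypothesis here is that the message is legitimate (not spam).
H₀ was not rejected, but H₀ is actually false.
Failing to reject a false null hypothesis is a Type II error (false negative).

Type II error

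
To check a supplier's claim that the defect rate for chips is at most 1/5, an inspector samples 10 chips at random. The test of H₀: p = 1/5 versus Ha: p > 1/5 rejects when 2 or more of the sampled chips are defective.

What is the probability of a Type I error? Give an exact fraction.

The significance level is the probability, assuming p = 1/5, of seeing 2 or more defectives in 10 draws.
α = 1 − P(S ≤ 1) = 1 − 3670016/9765625 = 6095609/9765625.

6095609/9765625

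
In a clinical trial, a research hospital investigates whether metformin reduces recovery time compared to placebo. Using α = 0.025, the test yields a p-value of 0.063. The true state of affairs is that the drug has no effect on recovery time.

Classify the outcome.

The conventional null hypothesis is that the drug has no effect on recovery time.
Since p = 0.063 ≥ α = 0.025, H₀ is not rejected.
H₀ is true (actually the drug has no effect on recovery time).
The decision matches the true state — no error.

No error — this is a correct decision.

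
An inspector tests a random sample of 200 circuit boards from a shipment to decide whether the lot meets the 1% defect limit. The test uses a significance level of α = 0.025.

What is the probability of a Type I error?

The significance level α is, by definition, the probability of a Type I error — P(reject H₀ | H₀ true).

0.025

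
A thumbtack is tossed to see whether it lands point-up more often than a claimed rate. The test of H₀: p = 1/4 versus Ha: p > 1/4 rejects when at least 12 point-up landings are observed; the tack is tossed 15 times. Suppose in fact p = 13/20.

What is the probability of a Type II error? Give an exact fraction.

β = P(fail to reject H₀ | Ha true) = P(S ≤ 11 | p = 13/20), S ~ Binomial(15, 13/20).
Equivalently, β = 1 − P(S ≥ 12) = 6777270377107586237/8192000000000000000.

6777270377107586237/8192000000000000000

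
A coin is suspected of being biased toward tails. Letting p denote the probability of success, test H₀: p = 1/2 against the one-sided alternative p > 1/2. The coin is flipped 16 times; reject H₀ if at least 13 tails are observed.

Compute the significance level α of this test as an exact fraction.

Under H₀, S ~ Binomial(16, 1/2), and α = P(S ≥ 13).
Summing the upper tail: (560 + 120 + 16 + 1) / 2^16 = 697/65536.

697/65536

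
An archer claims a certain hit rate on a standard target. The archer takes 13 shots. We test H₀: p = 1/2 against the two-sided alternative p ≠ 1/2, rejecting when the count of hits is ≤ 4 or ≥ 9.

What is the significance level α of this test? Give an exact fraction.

1093/4096

Under H₀, X ~ Binomial(13, 1/2); α is the probability of landing in either tail, P(X ≤ 4) + P(X ≥ 9).
Each tail has probability (1 + 13 + 78 + 286 + 715)/8192; doubling gives α = 2186/8192 = 1093/4096.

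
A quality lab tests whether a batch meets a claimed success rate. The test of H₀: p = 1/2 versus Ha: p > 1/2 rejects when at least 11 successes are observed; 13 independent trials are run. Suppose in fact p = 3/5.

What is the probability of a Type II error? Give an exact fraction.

β = P(fail to reject H₀ | Ha true) = P(K ≤ 10 | p = 3/5), K ~ Binomial(13, 3/5).
Equivalently, β = 1 − P(K ≥ 11) = 1150021472/1220703125.

1150021472/1220703125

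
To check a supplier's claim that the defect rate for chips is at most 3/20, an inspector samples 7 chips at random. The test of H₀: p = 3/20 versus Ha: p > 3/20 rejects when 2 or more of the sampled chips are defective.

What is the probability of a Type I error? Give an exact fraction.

181386189/640000000

α = P(reject H₀ | H₀ true) = P(K ≥ 2 | p = 3/20), K ~ Binomial(7, 3/20).
Via the complement, α = 1 − Σ_{j=0}^{1} C(7,j)(3/20)^j(17/20)^{7-j} = 181386189/640000000.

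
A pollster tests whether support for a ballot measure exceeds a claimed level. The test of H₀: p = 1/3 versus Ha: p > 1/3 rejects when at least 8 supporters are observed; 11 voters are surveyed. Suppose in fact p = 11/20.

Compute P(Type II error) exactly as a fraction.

A Type II error is failing to reject when Ha holds: with p = 11/20, β = P(Y ≤ 7).
Equivalently, β = 1 − P(Y ≥ 8) = 828290341647/1024000000000.

828290341647/1024000000000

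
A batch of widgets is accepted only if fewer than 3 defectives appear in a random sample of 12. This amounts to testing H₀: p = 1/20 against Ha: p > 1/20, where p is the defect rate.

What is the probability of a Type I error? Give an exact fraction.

16030320228069/819200000000000

The significance level is the probability, assuming p = 1/20, of seeing 3 or more defectives in 12 draws.
Via the complement, α = 1 − Σ_{j=0}^{2} C(12,j)(1/20)^j(19/20)^{12-j} = 16030320228069/819200000000000.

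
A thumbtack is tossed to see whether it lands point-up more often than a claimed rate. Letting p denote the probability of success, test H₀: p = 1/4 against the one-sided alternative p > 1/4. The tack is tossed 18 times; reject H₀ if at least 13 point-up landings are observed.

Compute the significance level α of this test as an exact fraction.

α = P(reject H₀ | H₀ true) = P(X ≥ 13 | p = 1/4), with X ~ Binomial(18, 1/4).
Summing C(18,j)(1/4)^j(3/4)^{18−j} for j = 13,…,18 gives 588337/17179869184.

588337/17179869184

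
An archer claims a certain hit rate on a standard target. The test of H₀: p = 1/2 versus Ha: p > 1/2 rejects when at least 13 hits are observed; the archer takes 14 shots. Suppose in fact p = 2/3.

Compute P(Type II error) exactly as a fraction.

4651897/4782969

β = P(fail to reject H₀ | Ha true) = P(X ≤ 12 | p = 2/3), X ~ Binomial(14, 2/3).
Equivalently, β = 1 − P(X ≥ 13) = 4651897/4782969.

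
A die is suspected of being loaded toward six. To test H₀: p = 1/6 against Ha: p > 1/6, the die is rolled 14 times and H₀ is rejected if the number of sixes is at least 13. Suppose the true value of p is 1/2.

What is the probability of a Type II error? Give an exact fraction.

16369/16384

A Type II error is failing to reject when Ha holds: with p = 1/2, β = P(Y ≤ 12).
Summing C(14,j)·(1/2)^j·(1/2)^{14-j} for j = 0..12 gives 16369/16384.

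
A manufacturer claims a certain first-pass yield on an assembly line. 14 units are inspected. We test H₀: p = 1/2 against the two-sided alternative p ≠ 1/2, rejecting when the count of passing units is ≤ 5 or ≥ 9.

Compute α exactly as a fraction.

3473/8192

α = P(K ≤ 5 or K ≥ 9 | p = 1/2), K ~ Binomial(14, 1/2).
Each tail has probability (1 + 14 + 91 + 364 + 1001 + 2002)/16384; doubling gives α = 6946/16384 = 3473/8192.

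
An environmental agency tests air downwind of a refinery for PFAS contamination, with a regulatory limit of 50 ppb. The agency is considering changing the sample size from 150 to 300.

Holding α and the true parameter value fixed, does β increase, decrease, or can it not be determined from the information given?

It decreases.

Increasing n separates the H₀ and Ha sampling distributions, so under Ha fewer outcomes land in the acceptance region.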